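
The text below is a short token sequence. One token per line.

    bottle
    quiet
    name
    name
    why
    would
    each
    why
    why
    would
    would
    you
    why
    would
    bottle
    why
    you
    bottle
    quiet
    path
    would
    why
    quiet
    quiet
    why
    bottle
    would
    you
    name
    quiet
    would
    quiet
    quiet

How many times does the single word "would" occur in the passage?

Scanning the 33 tokens for "would":
  position 6: would
  position 10: would
  position 11: would
  position 14: would
  position 21: would
  position 27: would
  position 31: would

7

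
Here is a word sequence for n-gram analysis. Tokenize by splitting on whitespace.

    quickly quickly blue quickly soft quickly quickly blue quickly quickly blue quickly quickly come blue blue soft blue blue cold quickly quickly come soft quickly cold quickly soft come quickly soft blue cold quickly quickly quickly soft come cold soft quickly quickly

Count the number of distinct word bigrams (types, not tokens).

42 tokens → 41 bigram windows in total.
Repeated bigrams (each contributes count−1 duplicates):
  quickly quickly: 8
  quickly soft: 4
  blue quickly: 3
  cold quickly: 3
  quickly blue: 3
  soft quickly: 3
  blue blue: 2
  blue cold: 2
  … (3 more repeated)
23 duplicate windows → 41 − 23 = 18 distinct.

18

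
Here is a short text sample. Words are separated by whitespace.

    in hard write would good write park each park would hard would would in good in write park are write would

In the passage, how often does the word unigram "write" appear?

4

Scanning the 21 tokens for "write":
  position 3: write
  position 6: write
  position 17: write
  position 20: write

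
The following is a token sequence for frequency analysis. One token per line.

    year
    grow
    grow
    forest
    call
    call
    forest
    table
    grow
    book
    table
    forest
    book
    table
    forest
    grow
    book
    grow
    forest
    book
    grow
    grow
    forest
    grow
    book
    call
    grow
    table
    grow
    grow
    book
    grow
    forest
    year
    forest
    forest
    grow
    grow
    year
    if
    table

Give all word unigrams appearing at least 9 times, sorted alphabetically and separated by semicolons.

Unigram counts meeting the condition (at least 9 times):
  forest: 9
  grow: 14

forest; grow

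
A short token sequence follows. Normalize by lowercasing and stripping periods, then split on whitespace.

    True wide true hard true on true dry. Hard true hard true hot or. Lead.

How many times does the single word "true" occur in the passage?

6

Scanning the 15 tokens for "true":
  position 1: true
  position 3: true
  position 5: true
  position 7: true
  position 10: true
  position 12: true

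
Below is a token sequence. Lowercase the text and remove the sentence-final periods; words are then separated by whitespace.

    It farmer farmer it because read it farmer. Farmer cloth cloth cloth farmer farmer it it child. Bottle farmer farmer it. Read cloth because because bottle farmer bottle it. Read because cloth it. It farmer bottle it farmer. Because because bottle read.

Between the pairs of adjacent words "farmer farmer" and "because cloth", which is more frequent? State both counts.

"farmer farmer" (4 vs 1)

"farmer farmer": 4 occurrences
"because cloth": 1 occurrence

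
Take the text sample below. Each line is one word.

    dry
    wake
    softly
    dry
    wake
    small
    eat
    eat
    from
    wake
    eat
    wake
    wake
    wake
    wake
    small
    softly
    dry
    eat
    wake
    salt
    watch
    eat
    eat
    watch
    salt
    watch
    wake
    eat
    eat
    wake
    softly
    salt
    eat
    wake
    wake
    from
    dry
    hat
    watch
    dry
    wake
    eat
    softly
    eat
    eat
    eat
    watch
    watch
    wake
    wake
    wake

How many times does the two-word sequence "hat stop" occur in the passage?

0

Scanning the 51 overlapping bigram windows for "hat stop":
  (none found)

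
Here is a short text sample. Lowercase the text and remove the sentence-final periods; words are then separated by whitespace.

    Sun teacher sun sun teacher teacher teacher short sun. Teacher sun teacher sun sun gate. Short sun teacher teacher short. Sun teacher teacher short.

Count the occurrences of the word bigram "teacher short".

Scanning the 23 overlapping bigram windows for "teacher short":
  position 7–8: teacher short
  position 19–20: teacher short
  position 23–24: teacher short

3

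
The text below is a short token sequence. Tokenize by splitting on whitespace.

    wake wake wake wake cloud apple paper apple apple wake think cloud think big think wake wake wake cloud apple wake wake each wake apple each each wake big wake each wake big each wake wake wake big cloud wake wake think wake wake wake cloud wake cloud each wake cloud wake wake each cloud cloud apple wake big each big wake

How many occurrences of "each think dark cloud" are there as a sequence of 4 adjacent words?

0

Scanning the 59 overlapping 4-gram windows for "each think dark cloud":
  (none found)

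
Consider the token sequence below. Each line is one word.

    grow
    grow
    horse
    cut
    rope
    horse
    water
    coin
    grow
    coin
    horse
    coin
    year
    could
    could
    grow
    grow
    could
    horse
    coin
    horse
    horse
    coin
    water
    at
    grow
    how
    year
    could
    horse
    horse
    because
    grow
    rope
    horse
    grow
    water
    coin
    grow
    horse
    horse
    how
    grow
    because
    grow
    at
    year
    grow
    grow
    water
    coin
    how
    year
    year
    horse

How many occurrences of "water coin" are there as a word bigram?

Scanning the 54 overlapping bigram windows for "water coin":
  position 7–8: water coin
  position 37–38: water coin
  position 50–51: water coin

3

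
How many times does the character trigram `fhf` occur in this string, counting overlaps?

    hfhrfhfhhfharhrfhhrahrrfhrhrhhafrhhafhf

2

Sliding a length-3 window over the 39 characters (37 positions):
  position 5–7: fhf
  position 37–39: fhf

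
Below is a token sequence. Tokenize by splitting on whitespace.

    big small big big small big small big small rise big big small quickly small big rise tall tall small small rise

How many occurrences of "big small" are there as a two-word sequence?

Scanning the 21 overlapping bigram windows for "big small":
  position 1–2: big small
  position 4–5: big small
  position 6–7: big small
  position 8–9: big small
  position 12–13: big small

5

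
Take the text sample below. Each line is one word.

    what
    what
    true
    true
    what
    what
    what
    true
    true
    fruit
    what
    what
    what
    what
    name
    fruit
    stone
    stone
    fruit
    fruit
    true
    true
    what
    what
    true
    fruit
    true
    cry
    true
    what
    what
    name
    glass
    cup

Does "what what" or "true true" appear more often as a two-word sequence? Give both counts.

"what what": 8 occurrences
"true true": 3 occurrences

"what what" (8 vs 3)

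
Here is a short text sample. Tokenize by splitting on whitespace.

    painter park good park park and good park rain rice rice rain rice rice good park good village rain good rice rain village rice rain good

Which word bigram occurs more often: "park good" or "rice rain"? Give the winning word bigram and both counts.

"park good": 2 occurrences
"rice rain": 3 occurrences

"rice rain" (3 vs 2)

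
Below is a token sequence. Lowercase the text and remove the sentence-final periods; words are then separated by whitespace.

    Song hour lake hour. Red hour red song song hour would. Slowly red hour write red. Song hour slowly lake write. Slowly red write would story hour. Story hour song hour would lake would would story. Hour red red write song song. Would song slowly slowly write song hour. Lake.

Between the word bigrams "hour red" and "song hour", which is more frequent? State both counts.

"hour red": 3 occurrences
"song hour": 5 occurrences

"song hour" (5 vs 3)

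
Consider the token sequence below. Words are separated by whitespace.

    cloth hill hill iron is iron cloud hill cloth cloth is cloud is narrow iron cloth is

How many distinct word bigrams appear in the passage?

17 tokens → 16 bigram windows in total.
Repeated bigrams (each contributes count−1 duplicates):
  cloth is: 2
1 duplicate windows → 16 − 1 = 15 distinct.

15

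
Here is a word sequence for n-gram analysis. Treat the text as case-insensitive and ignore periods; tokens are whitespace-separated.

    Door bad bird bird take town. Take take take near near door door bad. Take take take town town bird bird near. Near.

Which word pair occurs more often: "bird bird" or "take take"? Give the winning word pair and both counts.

"bird bird": 2 occurrences
"take take": 4 occurrences

"take take" (4 vs 2)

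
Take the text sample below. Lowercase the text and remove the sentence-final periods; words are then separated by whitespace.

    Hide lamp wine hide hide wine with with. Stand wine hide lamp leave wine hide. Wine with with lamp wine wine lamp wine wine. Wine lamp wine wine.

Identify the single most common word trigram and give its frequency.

Trigram frequencies (highest first):
  lamp wine wine: 3
  hide wine with: 2
  wine with with: 2
  wine wine lamp: 2
  wine lamp wine: 2
  hide lamp wine: 1
  … (14 more, each ≤ 1)

"lamp wine wine", 3 times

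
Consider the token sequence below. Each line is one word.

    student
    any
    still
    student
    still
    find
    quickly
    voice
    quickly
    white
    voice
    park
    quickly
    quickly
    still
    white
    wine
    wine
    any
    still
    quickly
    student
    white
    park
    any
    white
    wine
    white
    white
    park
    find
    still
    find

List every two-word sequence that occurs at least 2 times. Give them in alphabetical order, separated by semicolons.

Bigram counts meeting the condition (at least 2 times):
  any still: 2
  still find: 2
  white park: 2
  white wine: 2

any still; still find; white park; white wine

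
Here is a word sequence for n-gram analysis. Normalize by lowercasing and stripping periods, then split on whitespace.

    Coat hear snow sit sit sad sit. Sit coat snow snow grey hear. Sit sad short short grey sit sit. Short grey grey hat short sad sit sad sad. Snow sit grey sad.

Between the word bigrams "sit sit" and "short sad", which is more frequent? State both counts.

"sit sit" (3 vs 1)

"sit sit": 3 occurrences
"short sad": 1 occurrence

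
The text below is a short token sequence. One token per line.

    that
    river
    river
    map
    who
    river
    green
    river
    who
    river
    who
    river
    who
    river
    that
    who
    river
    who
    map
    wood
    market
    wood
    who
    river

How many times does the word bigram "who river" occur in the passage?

Scanning the 23 overlapping bigram windows for "who river":
  position 5–6: who river
  position 9–10: who river
  position 11–12: who river
  position 13–14: who river
  position 16–17: who river
  position 23–24: who river

6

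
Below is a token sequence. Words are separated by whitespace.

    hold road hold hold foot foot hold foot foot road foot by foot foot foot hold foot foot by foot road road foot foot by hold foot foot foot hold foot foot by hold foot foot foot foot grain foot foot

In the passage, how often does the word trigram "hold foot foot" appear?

Scanning the 39 overlapping trigram windows for "hold foot foot":
  position 4–6: hold foot foot
  position 7–9: hold foot foot
  position 16–18: hold foot foot
  position 26–28: hold foot foot
  position 30–32: hold foot foot
  position 34–36: hold foot foot

6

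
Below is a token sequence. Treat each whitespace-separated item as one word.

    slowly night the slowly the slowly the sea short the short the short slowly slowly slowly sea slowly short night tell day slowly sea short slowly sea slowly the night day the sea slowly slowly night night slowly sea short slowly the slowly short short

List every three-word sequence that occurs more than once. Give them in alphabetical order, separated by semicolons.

sea short slowly; short the short; slowly sea short; slowly sea slowly; slowly the slowly; the slowly the

Trigram counts meeting the condition (more than once):
  sea short slowly: 2
  short the short: 2
  slowly sea short: 2
  slowly sea slowly: 2
  slowly the slowly: 2
  the slowly the: 2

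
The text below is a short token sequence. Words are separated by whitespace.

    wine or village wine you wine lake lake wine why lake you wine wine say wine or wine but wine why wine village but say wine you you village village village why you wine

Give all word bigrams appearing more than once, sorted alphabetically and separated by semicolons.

Bigram counts meeting the condition (more than once):
  say wine: 2
  village village: 2
  wine or: 2
  wine why: 2
  wine you: 2
  you wine: 3

say wine; village village; wine or; wine why; wine you; you wine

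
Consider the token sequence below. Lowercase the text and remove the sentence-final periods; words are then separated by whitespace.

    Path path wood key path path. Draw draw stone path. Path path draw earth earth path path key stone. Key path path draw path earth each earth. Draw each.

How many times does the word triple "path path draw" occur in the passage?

Scanning the 27 overlapping trigram windows for "path path draw":
  position 5–7: path path draw
  position 11–13: path path draw
  position 21–23: path path draw

3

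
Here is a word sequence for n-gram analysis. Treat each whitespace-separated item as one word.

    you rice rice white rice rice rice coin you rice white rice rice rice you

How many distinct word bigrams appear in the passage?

15 tokens → 14 bigram windows in total.
Repeated bigrams (each contributes count−1 duplicates):
  rice rice: 5
  rice white: 2
  white rice: 2
  you rice: 2
7 duplicate windows → 14 − 7 = 7 distinct.

7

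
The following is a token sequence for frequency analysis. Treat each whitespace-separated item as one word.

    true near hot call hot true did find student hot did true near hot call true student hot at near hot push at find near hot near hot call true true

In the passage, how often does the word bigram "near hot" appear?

5

Scanning the 30 overlapping bigram windows for "near hot":
  position 2–3: near hot
  position 13–14: near hot
  position 20–21: near hot
  position 25–26: near hot
  position 27–28: near hot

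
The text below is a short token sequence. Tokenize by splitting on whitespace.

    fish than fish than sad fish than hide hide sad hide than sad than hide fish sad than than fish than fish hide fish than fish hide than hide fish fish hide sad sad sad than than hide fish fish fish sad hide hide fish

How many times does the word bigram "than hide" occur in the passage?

Scanning the 44 overlapping bigram windows for "than hide":
  position 7–8: than hide
  position 14–15: than hide
  position 28–29: than hide
  position 37–38: than hide

4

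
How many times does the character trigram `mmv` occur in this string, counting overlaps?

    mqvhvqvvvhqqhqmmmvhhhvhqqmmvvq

2

Sliding a length-3 window over the 30 characters (28 positions):
  position 16–18: mmv
  position 26–28: mmv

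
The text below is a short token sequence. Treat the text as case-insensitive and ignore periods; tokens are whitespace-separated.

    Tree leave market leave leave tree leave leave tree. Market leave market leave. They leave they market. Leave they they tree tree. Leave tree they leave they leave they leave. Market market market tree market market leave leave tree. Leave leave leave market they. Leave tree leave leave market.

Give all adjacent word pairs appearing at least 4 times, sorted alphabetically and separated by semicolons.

Bigram counts meeting the condition (at least 4 times):
  leave leave: 6
  leave market: 5
  leave they: 5
  leave tree: 5
  market leave: 5
  they leave: 5
  tree leave: 5

leave leave; leave market; leave they; leave tree; market leave; they leave; tree leave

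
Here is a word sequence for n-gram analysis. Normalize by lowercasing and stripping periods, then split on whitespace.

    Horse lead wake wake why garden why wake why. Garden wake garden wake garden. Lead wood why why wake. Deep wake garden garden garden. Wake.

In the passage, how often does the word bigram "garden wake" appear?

3

Scanning the 24 overlapping bigram windows for "garden wake":
  position 10–11: garden wake
  position 12–13: garden wake
  position 24–25: garden wake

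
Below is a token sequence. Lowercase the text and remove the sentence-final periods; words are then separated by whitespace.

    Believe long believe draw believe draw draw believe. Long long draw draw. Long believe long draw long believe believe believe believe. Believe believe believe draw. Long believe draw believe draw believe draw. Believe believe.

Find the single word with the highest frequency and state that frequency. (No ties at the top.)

"believe", 17 times

Unigram frequencies (highest first):
  believe: 17
  draw: 10
  long: 7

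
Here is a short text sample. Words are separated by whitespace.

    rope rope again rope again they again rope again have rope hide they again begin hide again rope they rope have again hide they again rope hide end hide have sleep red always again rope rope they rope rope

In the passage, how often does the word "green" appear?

0

Scanning the 39 tokens for "green":
  (none found)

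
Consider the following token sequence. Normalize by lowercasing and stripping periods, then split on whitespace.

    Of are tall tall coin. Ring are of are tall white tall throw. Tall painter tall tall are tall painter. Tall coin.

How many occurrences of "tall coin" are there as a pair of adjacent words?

Scanning the 21 overlapping bigram windows for "tall coin":
  position 4–5: tall coin
  position 21–22: tall coin

2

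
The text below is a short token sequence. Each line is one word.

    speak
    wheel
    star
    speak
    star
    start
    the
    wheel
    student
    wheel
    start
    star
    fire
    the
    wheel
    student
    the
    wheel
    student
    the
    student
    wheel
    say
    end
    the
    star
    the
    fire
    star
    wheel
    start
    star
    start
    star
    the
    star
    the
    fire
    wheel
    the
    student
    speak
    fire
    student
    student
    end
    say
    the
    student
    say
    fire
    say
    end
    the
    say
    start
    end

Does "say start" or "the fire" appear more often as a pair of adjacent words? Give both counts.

"say start": 1 occurrence
"the fire": 2 occurrences

"the fire" (2 vs 1)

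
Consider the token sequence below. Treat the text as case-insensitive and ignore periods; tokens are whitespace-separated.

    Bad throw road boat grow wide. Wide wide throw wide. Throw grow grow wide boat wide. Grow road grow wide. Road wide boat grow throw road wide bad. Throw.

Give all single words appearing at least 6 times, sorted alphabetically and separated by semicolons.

grow; wide

Unigram counts meeting the condition (at least 6 times):
  grow: 6
  wide: 9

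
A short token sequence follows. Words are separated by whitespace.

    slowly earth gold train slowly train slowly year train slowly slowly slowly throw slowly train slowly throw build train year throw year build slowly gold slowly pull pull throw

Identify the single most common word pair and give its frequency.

"train slowly", 4 times

Bigram frequencies (highest first):
  train slowly: 4
  slowly train: 2
  slowly slowly: 2
  slowly throw: 2
  slowly earth: 1
  earth gold: 1
  … (16 more, each ≤ 1)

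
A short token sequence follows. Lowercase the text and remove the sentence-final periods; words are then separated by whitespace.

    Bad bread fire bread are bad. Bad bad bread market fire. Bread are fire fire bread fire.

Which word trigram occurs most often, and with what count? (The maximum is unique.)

Trigram frequencies (highest first):
  fire bread are: 2
  bad bread fire: 1
  bread fire bread: 1
  bread are bad: 1
  are bad bad: 1
  bad bad bad: 1
  … (8 more, each ≤ 1)

"fire bread are", 2 times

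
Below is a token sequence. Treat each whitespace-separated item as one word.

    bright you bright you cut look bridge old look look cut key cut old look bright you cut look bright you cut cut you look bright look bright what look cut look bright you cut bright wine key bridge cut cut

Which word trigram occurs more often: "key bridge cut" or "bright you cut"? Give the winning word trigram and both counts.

"bright you cut" (4 vs 1)

"key bridge cut": 1 occurrence
"bright you cut": 4 occurrences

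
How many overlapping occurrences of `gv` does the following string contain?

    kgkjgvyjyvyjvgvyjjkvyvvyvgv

3

Sliding a length-2 window over the 27 characters (26 positions):
  position 5–6: gv
  position 14–15: gv
  position 26–27: gv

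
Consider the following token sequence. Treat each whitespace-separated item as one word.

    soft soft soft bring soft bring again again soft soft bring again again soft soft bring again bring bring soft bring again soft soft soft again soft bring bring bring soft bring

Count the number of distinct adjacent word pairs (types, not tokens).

9

32 tokens → 31 bigram windows in total.
Repeated bigrams (each contributes count−1 duplicates):
  soft bring: 7
  soft soft: 6
  again soft: 4
  bring again: 4
  bring bring: 3
  bring soft: 3
  again again: 2
22 duplicate windows → 31 − 22 = 9 distinct.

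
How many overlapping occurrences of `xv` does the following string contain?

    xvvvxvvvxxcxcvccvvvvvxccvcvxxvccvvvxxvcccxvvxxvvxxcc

6

Sliding a length-2 window over the 52 characters (51 positions):
  position 1–2: xv
  position 5–6: xv
  position 29–30: xv
  position 37–38: xv
  position 42–43: xv
  position 46–47: xv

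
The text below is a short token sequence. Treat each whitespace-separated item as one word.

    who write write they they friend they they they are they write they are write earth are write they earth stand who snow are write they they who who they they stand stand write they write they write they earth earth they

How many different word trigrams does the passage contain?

42 tokens → 40 trigram windows in total.
Repeated trigrams (each contributes count−1 duplicates):
  they write they: 3
  are write they: 2
  write they earth: 2
  write they they: 2
  write they write: 2
6 duplicate windows → 40 − 6 = 34 distinct.

34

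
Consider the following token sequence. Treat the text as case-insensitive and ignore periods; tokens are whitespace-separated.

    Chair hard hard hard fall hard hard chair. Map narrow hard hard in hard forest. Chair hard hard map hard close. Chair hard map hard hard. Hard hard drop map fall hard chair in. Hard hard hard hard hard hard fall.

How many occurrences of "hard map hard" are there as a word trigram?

2

Scanning the 39 overlapping trigram windows for "hard map hard":
  position 18–20: hard map hard
  position 23–25: hard map hard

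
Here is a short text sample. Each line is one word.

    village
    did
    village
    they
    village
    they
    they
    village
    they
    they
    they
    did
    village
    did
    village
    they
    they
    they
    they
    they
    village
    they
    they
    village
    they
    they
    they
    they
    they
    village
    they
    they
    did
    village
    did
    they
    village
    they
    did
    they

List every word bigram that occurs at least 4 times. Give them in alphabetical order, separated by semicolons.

did village; they they; they village; village they

Bigram counts meeting the condition (at least 4 times):
  did village: 4
  they they: 13
  they village: 6
  village they: 8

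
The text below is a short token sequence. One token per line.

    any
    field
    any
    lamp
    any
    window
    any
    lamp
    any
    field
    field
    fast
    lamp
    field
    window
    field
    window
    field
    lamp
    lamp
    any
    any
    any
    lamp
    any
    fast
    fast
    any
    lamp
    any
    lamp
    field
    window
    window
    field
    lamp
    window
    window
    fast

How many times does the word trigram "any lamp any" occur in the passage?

Scanning the 37 overlapping trigram windows for "any lamp any":
  position 3–5: any lamp any
  position 7–9: any lamp any
  position 23–25: any lamp any
  position 28–30: any lamp any

4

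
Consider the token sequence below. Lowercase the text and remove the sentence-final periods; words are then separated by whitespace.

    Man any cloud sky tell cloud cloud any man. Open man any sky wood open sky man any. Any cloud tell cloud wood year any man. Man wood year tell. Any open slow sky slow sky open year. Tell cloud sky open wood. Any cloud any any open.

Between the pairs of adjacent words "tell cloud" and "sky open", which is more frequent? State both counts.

"tell cloud": 3 occurrences
"sky open": 2 occurrences

"tell cloud" (3 vs 2)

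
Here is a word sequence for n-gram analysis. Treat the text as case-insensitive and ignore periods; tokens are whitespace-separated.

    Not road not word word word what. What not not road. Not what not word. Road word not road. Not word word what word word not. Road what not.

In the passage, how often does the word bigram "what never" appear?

Scanning the 28 overlapping bigram windows for "what never":
  (none found)

0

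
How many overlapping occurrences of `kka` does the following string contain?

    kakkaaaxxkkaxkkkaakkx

Sliding a length-3 window over the 21 characters (19 positions):
  position 3–5: kka
  position 10–12: kka
  position 15–17: kka

3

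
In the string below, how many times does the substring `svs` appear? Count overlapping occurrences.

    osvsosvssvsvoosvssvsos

5

Sliding a length-3 window over the 22 characters (20 positions):
  position 2–4: svs
  position 6–8: svs
  position 9–11: svs
  position 15–17: svs
  position 18–20: svs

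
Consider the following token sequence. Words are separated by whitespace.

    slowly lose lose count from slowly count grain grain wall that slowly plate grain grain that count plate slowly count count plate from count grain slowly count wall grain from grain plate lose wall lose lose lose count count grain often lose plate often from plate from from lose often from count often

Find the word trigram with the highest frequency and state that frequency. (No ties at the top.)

"lose lose count", 2 times

Trigram frequencies (highest first):
  lose lose count: 2
  slowly lose lose: 1
  lose count from: 1
  count from slowly: 1
  from slowly count: 1
  slowly count grain: 1
  … (44 more, each ≤ 1)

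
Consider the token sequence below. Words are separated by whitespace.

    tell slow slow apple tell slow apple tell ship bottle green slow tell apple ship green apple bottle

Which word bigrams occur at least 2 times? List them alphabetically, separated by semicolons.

apple tell; slow apple; tell slow

Bigram counts meeting the condition (at least 2 times):
  apple tell: 2
  slow apple: 2
  tell slow: 2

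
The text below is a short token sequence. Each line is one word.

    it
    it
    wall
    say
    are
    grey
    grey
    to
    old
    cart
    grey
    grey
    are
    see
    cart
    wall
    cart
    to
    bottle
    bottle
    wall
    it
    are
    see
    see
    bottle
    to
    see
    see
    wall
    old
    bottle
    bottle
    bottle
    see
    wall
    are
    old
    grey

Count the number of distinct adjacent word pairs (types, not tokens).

32

39 tokens → 38 bigram windows in total.
Repeated bigrams (each contributes count−1 duplicates):
  bottle bottle: 3
  are see: 2
  grey grey: 2
  see see: 2
  see wall: 2
6 duplicate windows → 38 − 6 = 32 distinct.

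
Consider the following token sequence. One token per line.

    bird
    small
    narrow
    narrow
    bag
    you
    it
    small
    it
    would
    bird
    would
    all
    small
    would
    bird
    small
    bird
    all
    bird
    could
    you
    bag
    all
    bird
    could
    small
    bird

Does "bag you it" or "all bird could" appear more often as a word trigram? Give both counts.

"all bird could" (2 vs 1)

"bag you it": 1 occurrence
"all bird could": 2 occurrences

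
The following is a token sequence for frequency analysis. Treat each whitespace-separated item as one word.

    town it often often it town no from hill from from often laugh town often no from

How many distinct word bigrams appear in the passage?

15

17 tokens → 16 bigram windows in total.
Repeated bigrams (each contributes count−1 duplicates):
  no from: 2
1 duplicate windows → 16 − 1 = 15 distinct.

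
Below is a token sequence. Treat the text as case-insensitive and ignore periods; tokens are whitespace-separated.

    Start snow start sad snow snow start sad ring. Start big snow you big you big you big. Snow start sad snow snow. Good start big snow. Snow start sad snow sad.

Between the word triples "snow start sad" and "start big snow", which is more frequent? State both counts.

"snow start sad": 4 occurrences
"start big snow": 2 occurrences

"snow start sad" (4 vs 2)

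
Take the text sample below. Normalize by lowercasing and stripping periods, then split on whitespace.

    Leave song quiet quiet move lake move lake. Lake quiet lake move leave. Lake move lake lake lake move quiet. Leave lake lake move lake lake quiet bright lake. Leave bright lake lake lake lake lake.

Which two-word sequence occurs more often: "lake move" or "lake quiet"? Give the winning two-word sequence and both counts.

"lake move" (5 vs 2)

"lake move": 5 occurrences
"lake quiet": 2 occurrences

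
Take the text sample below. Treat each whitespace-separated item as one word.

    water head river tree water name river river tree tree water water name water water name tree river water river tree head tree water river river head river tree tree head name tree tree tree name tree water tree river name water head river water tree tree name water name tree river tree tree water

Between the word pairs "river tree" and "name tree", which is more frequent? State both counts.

"river tree" (5 vs 4)

"river tree": 5 occurrences
"name tree": 4 occurrences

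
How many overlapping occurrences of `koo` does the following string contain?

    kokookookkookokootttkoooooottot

Sliding a length-3 window over the 31 characters (29 positions):
  position 3–5: koo
  position 6–8: koo
  position 10–12: koo
  position 15–17: koo
  position 21–23: koo

5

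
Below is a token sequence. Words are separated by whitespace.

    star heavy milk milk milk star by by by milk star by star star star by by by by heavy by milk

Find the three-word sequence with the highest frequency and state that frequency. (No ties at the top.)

"by by by", 3 times

Trigram frequencies (highest first):
  by by by: 3
  milk star by: 2
  star by by: 2
  star heavy milk: 1
  heavy milk milk: 1
  milk milk milk: 1
  … (10 more, each ≤ 1)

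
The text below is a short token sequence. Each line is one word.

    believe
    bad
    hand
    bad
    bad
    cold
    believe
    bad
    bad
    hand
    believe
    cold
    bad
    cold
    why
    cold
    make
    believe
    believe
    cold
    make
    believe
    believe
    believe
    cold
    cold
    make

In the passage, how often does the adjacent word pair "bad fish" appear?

Scanning the 26 overlapping bigram windows for "bad fish":
  (none found)

0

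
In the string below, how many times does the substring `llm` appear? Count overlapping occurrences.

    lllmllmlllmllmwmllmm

Sliding a length-3 window over the 20 characters (18 positions):
  position 2–4: llm
  position 5–7: llm
  position 9–11: llm
  position 12–14: llm
  position 17–19: llm

5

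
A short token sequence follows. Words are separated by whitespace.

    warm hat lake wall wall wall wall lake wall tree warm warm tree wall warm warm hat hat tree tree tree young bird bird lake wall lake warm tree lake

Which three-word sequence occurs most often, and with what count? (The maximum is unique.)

"wall wall wall", 2 times

Trigram frequencies (highest first):
  wall wall wall: 2
  warm hat lake: 1
  hat lake wall: 1
  lake wall wall: 1
  wall wall lake: 1
  wall lake wall: 1
  … (21 more, each ≤ 1)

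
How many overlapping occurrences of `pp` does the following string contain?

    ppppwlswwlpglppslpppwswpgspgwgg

6

Sliding a length-2 window over the 31 characters (30 positions):
  position 1–2: pp
  position 2–3: pp
  position 3–4: pp
  position 14–15: pp
  position 18–19: pp
  position 19–20: pp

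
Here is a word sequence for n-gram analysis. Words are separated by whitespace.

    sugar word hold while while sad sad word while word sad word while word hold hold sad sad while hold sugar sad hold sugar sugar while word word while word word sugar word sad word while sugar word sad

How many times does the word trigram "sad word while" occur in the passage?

3

Scanning the 37 overlapping trigram windows for "sad word while":
  position 7–9: sad word while
  position 11–13: sad word while
  position 34–36: sad word while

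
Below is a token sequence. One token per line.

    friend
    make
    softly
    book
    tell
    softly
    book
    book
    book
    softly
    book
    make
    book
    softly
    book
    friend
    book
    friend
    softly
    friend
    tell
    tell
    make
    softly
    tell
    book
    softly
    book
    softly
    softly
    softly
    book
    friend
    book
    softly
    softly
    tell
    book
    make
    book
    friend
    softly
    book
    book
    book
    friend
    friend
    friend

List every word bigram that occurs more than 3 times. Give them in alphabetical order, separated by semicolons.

book book; book friend; book softly; softly book

Bigram counts meeting the condition (more than 3 times):
  book book: 4
  book friend: 5
  book softly: 5
  softly book: 7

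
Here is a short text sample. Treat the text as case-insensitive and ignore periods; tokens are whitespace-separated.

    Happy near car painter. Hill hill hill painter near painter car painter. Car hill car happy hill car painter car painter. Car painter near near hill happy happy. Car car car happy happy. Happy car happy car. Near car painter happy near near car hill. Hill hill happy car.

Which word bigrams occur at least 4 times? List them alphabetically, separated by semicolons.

Bigram counts meeting the condition (at least 4 times):
  car painter: 6
  happy car: 4
  hill hill: 4
  painter car: 4

car painter; happy car; hill hill; painter car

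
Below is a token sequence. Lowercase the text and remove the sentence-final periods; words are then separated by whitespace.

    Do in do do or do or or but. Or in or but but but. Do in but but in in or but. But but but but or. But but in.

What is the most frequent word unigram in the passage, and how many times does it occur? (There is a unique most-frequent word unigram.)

Unigram frequencies (highest first):
  but: 13
  or: 7
  in: 6
  do: 5

"but", 13 times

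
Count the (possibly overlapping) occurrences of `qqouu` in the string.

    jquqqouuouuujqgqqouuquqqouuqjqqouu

4

Sliding a length-5 window over the 34 characters (30 positions):
  position 4–8: qqouu
  position 16–20: qqouu
  position 23–27: qqouu
  position 30–34: qqouu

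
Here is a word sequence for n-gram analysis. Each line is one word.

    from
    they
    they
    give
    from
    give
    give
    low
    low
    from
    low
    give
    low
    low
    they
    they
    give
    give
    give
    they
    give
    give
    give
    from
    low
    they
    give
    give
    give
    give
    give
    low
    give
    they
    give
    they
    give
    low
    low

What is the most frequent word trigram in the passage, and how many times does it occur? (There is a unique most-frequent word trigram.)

Trigram frequencies (highest first):
  give give give: 5
  give low low: 3
  they give give: 3
  give they give: 3
  they they give: 2
  give give low: 2
  … (19 more, each ≤ 1)

"give give give", 5 times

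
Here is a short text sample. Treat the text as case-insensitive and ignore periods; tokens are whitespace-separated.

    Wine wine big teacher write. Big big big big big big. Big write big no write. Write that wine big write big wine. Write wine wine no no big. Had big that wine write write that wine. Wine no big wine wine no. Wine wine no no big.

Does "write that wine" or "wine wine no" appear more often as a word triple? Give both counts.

"write that wine": 2 occurrences
"wine wine no": 4 occurrences

"wine wine no" (4 vs 2)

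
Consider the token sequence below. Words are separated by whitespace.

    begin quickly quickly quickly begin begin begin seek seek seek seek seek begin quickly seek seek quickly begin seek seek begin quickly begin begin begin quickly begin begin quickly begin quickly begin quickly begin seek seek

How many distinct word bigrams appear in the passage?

9

36 tokens → 35 bigram windows in total.
Repeated bigrams (each contributes count−1 duplicates):
  begin quickly: 7
  quickly begin: 7
  seek seek: 7
  begin begin: 5
  begin seek: 3
  quickly quickly: 2
  seek begin: 2
26 duplicate windows → 35 − 26 = 9 distinct.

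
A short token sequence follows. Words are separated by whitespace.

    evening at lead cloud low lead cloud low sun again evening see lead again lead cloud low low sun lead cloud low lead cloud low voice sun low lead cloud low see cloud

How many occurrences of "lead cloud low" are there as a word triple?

Scanning the 31 overlapping trigram windows for "lead cloud low":
  position 3–5: lead cloud low
  position 6–8: lead cloud low
  position 15–17: lead cloud low
  position 20–22: lead cloud low
  position 23–25: lead cloud low
  position 29–31: lead cloud low

6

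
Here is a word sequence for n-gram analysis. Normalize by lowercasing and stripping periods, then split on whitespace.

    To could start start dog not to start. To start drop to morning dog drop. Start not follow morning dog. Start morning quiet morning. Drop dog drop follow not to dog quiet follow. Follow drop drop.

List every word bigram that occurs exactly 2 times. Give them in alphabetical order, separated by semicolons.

Bigram counts meeting the condition (exactly 2 times):
  dog drop: 2
  morning dog: 2
  not to: 2
  to start: 2

dog drop; morning dog; not to; to start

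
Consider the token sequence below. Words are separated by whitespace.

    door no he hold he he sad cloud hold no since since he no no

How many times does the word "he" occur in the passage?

4

Scanning the 15 tokens for "he":
  position 3: he
  position 5: he
  position 6: he
  position 13: he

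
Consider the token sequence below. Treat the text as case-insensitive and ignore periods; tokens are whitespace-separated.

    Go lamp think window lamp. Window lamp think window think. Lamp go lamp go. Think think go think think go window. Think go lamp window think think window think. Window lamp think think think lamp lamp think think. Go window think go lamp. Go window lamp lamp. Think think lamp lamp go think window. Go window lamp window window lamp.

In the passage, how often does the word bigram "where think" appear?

0

Scanning the 59 overlapping bigram windows for "where think":
  (none found)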